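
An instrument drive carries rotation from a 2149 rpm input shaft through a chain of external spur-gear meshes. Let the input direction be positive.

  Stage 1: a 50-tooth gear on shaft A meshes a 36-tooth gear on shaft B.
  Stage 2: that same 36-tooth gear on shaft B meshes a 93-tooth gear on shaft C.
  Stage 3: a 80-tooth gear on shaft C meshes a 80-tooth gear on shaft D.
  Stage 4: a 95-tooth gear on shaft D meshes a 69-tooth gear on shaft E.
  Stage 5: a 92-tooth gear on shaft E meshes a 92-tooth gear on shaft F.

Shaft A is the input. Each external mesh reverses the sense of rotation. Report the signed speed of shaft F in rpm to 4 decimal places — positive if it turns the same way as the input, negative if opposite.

Stage 1 [50T→36T]: ω = 2149.0000×50/36 = 2984.7222 rpm, dir flips to −; running = −2984.7222
Stage 2 [36T→93T]: ω = 2984.7222×36/93 = 1155.3763 rpm, dir flips to +; running = +1155.3763
Stage 3 [80T→80T]: ω = 1155.3763×80/80 = 1155.3763 rpm, dir flips to −; running = −1155.3763
Stage 4 [95T→69T]: ω = 1155.3763×95/69 = 1590.7355 rpm, dir flips to +; running = +1590.7355
Stage 5 [92T→92T]: ω = 1590.7355×92/92 = 1590.7355 rpm, dir flips to −; running = −1590.7355

-1590.7355 rpm (opposite to input, |ω| = 1590.7355 rpm)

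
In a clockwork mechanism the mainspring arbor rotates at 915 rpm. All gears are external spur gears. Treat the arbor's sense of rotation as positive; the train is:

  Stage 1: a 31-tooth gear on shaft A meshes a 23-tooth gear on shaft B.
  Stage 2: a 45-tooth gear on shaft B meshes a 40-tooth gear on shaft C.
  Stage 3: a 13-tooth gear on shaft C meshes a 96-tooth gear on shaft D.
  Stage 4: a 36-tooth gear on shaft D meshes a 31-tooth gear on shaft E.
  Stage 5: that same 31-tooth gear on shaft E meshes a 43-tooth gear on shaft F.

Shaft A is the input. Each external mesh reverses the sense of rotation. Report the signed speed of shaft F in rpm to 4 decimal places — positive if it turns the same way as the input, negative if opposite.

-157.2945 rpm (opposite to input, |ω| = 157.2945 rpm)

Stage 1 [31T→23T]: ω = 915.0000×31/23 = 1233.2609 rpm, dir flips to −; running = −1233.2609
Stage 2 [45T→40T]: ω = 1233.2609×45/40 = 1387.4185 rpm, dir flips to +; running = +1387.4185
Stage 3 [13T→96T]: ω = 1387.4185×13/96 = 187.8796 rpm, dir flips to −; running = −187.8796
Stage 4 [36T→31T]: ω = 187.8796×36/31 = 218.1827 rpm, dir flips to +; running = +218.1827
Stage 5 [31T→43T]: ω = 218.1827×31/43 = 157.2945 rpm, dir flips to −; running = −157.2945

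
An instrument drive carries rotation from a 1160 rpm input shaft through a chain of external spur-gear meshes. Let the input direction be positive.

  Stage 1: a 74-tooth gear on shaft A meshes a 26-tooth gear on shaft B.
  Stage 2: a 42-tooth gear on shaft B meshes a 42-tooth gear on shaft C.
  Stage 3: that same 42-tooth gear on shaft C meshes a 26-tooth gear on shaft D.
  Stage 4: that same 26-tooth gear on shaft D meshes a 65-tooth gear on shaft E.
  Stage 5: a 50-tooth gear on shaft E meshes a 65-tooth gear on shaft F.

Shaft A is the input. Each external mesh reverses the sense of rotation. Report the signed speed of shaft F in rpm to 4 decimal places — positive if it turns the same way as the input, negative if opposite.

-1641.0014 rpm (opposite to input, |ω| = 1641.0014 rpm)

Stage 1 [74T→26T]: ω = 1160.0000×74/26 = 3301.5385 rpm, dir flips to −; running = −3301.5385
Stage 2 [42T→42T]: ω = 3301.5385×42/42 = 3301.5385 rpm, dir flips to +; running = +3301.5385
Stage 3 [42T→26T]: ω = 3301.5385×42/26 = 5333.2544 rpm, dir flips to −; running = −5333.2544
Stage 4 [26T→65T]: ω = 5333.2544×26/65 = 2133.3018 rpm, dir flips to +; running = +2133.3018
Stage 5 [50T→65T]: ω = 2133.3018×50/65 = 1641.0014 rpm, dir flips to −; running = −1641.0014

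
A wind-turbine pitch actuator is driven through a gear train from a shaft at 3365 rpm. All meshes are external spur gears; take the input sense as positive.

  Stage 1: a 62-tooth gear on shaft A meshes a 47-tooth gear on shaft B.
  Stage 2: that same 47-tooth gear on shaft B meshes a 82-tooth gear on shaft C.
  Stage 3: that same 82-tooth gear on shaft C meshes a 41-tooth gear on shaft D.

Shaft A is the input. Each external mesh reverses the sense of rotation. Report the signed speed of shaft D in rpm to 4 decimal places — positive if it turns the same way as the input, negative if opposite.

-5088.5366 rpm (opposite to input, |ω| = 5088.5366 rpm)

Stage 1 [62T→47T]: ω = 3365.0000×62/47 = 4438.9362 rpm, dir flips to −; running = −4438.9362
Stage 2 [47T→82T]: ω = 4438.9362×47/82 = 2544.2683 rpm, dir flips to +; running = +2544.2683
Stage 3 [82T→41T]: ω = 2544.2683×82/41 = 5088.5366 rpm, dir flips to −; running = −5088.5366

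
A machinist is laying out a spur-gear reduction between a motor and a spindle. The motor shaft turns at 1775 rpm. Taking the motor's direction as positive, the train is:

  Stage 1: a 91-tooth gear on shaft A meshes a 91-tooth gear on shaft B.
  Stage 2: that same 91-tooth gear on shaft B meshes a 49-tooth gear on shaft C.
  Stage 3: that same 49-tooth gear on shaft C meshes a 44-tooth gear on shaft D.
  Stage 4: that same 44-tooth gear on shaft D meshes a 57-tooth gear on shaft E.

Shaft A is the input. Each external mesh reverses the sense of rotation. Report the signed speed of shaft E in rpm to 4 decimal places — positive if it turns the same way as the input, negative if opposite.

Stage 1 [91T→91T]: ω = 1775.0000×91/91 = 1775.0000 rpm, dir flips to −; running = −1775.0000
Stage 2 [91T→49T]: ω = 1775.0000×91/49 = 3296.4286 rpm, dir flips to +; running = +3296.4286
Stage 3 [49T→44T]: ω = 3296.4286×49/44 = 3671.0227 rpm, dir flips to −; running = −3671.0227
Stage 4 [44T→57T]: ω = 3671.0227×44/57 = 2833.7719 rpm, dir flips to +; running = +2833.7719

+2833.7719 rpm (same as input, |ω| = 2833.7719 rpm)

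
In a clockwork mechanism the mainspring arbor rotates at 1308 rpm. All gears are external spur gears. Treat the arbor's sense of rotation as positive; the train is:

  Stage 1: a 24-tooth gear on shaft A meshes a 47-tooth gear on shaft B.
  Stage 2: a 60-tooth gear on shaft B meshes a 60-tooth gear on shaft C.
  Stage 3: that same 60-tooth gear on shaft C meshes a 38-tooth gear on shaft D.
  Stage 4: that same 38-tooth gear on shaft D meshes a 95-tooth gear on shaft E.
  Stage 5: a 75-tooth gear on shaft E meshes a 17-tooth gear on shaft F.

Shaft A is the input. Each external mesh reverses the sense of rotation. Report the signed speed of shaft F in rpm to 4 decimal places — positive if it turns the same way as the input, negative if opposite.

Stage 1 [24T→47T]: ω = 1308.0000×24/47 = 667.9149 rpm, dir flips to −; running = −667.9149
Stage 2 [60T→60T]: ω = 667.9149×60/60 = 667.9149 rpm, dir flips to +; running = +667.9149
Stage 3 [60T→38T]: ω = 667.9149×60/38 = 1054.6025 rpm, dir flips to −; running = −1054.6025
Stage 4 [38T→95T]: ω = 1054.6025×38/95 = 421.8410 rpm, dir flips to +; running = +421.8410
Stage 5 [75T→17T]: ω = 421.8410×75/17 = 1861.0632 rpm, dir flips to −; running = −1861.0632

-1861.0632 rpm (opposite to input, |ω| = 1861.0632 rpm)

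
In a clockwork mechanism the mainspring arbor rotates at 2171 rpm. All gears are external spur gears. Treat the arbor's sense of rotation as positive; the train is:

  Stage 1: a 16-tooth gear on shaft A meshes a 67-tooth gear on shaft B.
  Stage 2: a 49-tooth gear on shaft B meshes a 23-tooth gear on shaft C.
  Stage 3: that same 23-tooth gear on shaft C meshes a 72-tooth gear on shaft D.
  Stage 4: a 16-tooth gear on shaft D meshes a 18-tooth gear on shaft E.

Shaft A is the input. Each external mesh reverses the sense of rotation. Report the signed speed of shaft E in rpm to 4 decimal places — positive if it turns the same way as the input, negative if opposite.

+313.6289 rpm (same as input, |ω| = 313.6289 rpm)

Stage 1 [16T→67T]: ω = 2171.0000×16/67 = 518.4478 rpm, dir flips to −; running = −518.4478
Stage 2 [49T→23T]: ω = 518.4478×49/23 = 1104.5191 rpm, dir flips to +; running = +1104.5191
Stage 3 [23T→72T]: ω = 1104.5191×23/72 = 352.8325 rpm, dir flips to −; running = −352.8325
Stage 4 [16T→18T]: ω = 352.8325×16/18 = 313.6289 rpm, dir flips to +; running = +313.6289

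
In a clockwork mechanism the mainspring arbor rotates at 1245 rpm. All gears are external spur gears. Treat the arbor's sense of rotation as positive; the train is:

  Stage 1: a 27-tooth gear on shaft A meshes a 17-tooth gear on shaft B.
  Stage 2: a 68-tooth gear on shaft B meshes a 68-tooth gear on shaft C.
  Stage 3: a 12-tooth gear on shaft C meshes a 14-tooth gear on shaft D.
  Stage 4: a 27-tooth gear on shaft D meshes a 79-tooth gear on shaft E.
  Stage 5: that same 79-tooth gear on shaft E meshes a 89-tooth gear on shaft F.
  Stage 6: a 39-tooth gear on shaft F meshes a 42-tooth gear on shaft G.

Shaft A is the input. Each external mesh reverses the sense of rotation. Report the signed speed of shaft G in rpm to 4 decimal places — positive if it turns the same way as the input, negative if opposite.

Stage 1 [27T→17T]: ω = 1245.0000×27/17 = 1977.3529 rpm, dir flips to −; running = −1977.3529
Stage 2 [68T→68T]: ω = 1977.3529×68/68 = 1977.3529 rpm, dir flips to +; running = +1977.3529
Stage 3 [12T→14T]: ω = 1977.3529×12/14 = 1694.8739 rpm, dir flips to −; running = −1694.8739
Stage 4 [27T→79T]: ω = 1694.8739×27/79 = 579.2607 rpm, dir flips to +; running = +579.2607
Stage 5 [79T→89T]: ω = 579.2607×79/89 = 514.1752 rpm, dir flips to −; running = −514.1752
Stage 6 [39T→42T]: ω = 514.1752×39/42 = 477.4484 rpm, dir flips to +; running = +477.4484

+477.4484 rpm (same as input, |ω| = 477.4484 rpm)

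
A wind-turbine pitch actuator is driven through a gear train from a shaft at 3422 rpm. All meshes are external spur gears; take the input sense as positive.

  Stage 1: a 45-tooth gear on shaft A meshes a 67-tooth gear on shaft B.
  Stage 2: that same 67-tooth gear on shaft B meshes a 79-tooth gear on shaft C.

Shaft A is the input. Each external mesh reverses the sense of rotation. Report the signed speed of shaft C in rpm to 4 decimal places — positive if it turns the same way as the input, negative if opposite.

+1949.2405 rpm (same as input, |ω| = 1949.2405 rpm)

Stage 1 [45T→67T]: ω = 3422.0000×45/67 = 2298.3582 rpm, dir flips to −; running = −2298.3582
Stage 2 [67T→79T]: ω = 2298.3582×67/79 = 1949.2405 rpm, dir flips to +; running = +1949.2405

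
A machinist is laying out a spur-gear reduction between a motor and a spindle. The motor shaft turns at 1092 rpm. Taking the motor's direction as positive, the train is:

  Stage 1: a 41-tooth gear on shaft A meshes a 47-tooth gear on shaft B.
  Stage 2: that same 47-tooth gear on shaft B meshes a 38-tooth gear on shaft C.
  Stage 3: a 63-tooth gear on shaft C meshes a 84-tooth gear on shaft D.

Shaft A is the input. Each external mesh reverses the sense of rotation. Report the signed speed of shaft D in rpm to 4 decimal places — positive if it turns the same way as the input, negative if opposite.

-883.6579 rpm (opposite to input, |ω| = 883.6579 rpm)

Stage 1 [41T→47T]: ω = 1092.0000×41/47 = 952.5957 rpm, dir flips to −; running = −952.5957
Stage 2 [47T→38T]: ω = 952.5957×47/38 = 1178.2105 rpm, dir flips to +; running = +1178.2105
Stage 3 [63T→84T]: ω = 1178.2105×63/84 = 883.6579 rpm, dir flips to −; running = −883.6579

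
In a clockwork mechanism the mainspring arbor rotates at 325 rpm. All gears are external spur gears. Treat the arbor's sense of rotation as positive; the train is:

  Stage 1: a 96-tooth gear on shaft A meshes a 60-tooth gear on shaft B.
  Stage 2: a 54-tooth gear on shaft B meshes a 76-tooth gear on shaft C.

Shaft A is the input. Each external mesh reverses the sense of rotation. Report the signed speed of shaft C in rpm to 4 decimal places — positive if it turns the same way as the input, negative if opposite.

+369.4737 rpm (same as input, |ω| = 369.4737 rpm)

Stage 1 [96T→60T]: ω = 325.0000×96/60 = 520.0000 rpm, dir flips to −; running = −520.0000
Stage 2 [54T→76T]: ω = 520.0000×54/76 = 369.4737 rpm, dir flips to +; running = +369.4737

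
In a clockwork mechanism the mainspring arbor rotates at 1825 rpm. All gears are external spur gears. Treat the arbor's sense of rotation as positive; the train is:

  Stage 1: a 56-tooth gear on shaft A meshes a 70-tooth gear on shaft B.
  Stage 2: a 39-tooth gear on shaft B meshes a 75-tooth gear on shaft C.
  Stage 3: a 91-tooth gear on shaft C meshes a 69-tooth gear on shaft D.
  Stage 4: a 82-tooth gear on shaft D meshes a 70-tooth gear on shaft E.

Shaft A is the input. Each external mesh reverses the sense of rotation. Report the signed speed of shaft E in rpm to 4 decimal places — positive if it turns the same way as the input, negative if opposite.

Stage 1 [56T→70T]: ω = 1825.0000×56/70 = 1460.0000 rpm, dir flips to −; running = −1460.0000
Stage 2 [39T→75T]: ω = 1460.0000×39/75 = 759.2000 rpm, dir flips to +; running = +759.2000
Stage 3 [91T→69T]: ω = 759.2000×91/69 = 1001.2638 rpm, dir flips to −; running = −1001.2638
Stage 4 [82T→70T]: ω = 1001.2638×82/70 = 1172.9090 rpm, dir flips to +; running = +1172.9090

+1172.9090 rpm (same as input, |ω| = 1172.9090 rpm)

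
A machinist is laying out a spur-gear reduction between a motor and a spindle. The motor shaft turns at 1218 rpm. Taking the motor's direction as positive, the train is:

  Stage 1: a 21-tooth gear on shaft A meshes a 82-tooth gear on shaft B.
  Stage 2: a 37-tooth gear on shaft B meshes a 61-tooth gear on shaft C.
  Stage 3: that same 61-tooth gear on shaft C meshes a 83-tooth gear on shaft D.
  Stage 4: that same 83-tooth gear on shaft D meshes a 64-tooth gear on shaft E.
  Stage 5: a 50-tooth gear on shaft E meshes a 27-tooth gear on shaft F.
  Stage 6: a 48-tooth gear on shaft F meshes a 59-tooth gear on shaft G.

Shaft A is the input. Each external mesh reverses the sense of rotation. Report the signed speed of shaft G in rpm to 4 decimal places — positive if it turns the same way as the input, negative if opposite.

Stage 1 [21T→82T]: ω = 1218.0000×21/82 = 311.9268 rpm, dir flips to −; running = −311.9268
Stage 2 [37T→61T]: ω = 311.9268×37/61 = 189.2015 rpm, dir flips to +; running = +189.2015
Stage 3 [61T→83T]: ω = 189.2015×61/83 = 139.0517 rpm, dir flips to −; running = −139.0517
Stage 4 [83T→64T]: ω = 139.0517×83/64 = 180.3327 rpm, dir flips to +; running = +180.3327
Stage 5 [50T→27T]: ω = 180.3327×50/27 = 333.9494 rpm, dir flips to −; running = −333.9494
Stage 6 [48T→59T]: ω = 333.9494×48/59 = 271.6877 rpm, dir flips to +; running = +271.6877

+271.6877 rpm (same as input, |ω| = 271.6877 rpm)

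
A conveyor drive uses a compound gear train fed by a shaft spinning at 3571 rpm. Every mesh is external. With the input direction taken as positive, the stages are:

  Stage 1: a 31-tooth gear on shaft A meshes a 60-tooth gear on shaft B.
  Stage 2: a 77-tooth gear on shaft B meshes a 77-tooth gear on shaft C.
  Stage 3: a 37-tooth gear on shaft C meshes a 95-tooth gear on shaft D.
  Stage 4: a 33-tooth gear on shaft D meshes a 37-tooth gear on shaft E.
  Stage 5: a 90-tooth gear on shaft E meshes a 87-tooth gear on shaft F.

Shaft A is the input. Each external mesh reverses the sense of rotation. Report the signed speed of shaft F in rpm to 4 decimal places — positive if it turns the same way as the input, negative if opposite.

Stage 1 [31T→60T]: ω = 3571.0000×31/60 = 1845.0167 rpm, dir flips to −; running = −1845.0167
Stage 2 [77T→77T]: ω = 1845.0167×77/77 = 1845.0167 rpm, dir flips to +; running = +1845.0167
Stage 3 [37T→95T]: ω = 1845.0167×37/95 = 718.5854 rpm, dir flips to −; running = −718.5854
Stage 4 [33T→37T]: ω = 718.5854×33/37 = 640.9005 rpm, dir flips to +; running = +640.9005
Stage 5 [90T→87T]: ω = 640.9005×90/87 = 663.0005 rpm, dir flips to −; running = −663.0005

-663.0005 rpm (opposite to input, |ω| = 663.0005 rpm)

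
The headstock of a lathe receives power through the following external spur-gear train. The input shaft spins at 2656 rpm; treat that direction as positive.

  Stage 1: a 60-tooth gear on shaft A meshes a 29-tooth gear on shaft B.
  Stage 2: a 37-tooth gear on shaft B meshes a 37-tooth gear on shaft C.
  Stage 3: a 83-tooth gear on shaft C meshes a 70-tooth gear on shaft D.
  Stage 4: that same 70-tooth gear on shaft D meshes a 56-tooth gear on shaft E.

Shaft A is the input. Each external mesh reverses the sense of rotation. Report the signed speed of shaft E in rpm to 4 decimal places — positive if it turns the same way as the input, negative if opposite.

+8144.6305 rpm (same as input, |ω| = 8144.6305 rpm)

Stage 1 [60T→29T]: ω = 2656.0000×60/29 = 5495.1724 rpm, dir flips to −; running = −5495.1724
Stage 2 [37T→37T]: ω = 5495.1724×37/37 = 5495.1724 rpm, dir flips to +; running = +5495.1724
Stage 3 [83T→70T]: ω = 5495.1724×83/70 = 6515.7044 rpm, dir flips to −; running = −6515.7044
Stage 4 [70T→56T]: ω = 6515.7044×70/56 = 8144.6305 rpm, dir flips to +; running = +8144.6305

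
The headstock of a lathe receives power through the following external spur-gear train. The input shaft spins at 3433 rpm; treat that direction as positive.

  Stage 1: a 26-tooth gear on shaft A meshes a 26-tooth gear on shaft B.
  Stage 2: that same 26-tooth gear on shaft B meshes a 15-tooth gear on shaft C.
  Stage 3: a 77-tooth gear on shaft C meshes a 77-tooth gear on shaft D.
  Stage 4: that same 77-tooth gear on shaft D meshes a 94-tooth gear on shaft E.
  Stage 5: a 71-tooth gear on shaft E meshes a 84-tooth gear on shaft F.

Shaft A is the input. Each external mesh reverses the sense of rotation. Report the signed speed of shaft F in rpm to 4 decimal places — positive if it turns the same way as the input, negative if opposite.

-4120.0058 rpm (opposite to input, |ω| = 4120.0058 rpm)

Stage 1 [26T→26T]: ω = 3433.0000×26/26 = 3433.0000 rpm, dir flips to −; running = −3433.0000
Stage 2 [26T→15T]: ω = 3433.0000×26/15 = 5950.5333 rpm, dir flips to +; running = +5950.5333
Stage 3 [77T→77T]: ω = 5950.5333×77/77 = 5950.5333 rpm, dir flips to −; running = −5950.5333
Stage 4 [77T→94T]: ω = 5950.5333×77/94 = 4874.3730 rpm, dir flips to +; running = +4874.3730
Stage 5 [71T→84T]: ω = 4874.3730×71/84 = 4120.0058 rpm, dir flips to −; running = −4120.0058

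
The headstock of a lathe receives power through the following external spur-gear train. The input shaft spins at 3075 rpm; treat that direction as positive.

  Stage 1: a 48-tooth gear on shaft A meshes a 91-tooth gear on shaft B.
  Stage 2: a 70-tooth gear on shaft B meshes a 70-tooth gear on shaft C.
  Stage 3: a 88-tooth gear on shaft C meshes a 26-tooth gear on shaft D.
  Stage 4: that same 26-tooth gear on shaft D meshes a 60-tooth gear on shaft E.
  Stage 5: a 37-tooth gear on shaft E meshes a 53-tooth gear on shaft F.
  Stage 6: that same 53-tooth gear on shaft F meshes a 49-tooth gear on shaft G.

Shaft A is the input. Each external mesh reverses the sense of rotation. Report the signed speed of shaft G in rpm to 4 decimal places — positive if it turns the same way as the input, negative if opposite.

+1796.3131 rpm (same as input, |ω| = 1796.3131 rpm)

Stage 1 [48T→91T]: ω = 3075.0000×48/91 = 1621.9780 rpm, dir flips to −; running = −1621.9780
Stage 2 [70T→70T]: ω = 1621.9780×70/70 = 1621.9780 rpm, dir flips to +; running = +1621.9780
Stage 3 [88T→26T]: ω = 1621.9780×88/26 = 5489.7718 rpm, dir flips to −; running = −5489.7718
Stage 4 [26T→60T]: ω = 5489.7718×26/60 = 2378.9011 rpm, dir flips to +; running = +2378.9011
Stage 5 [37T→53T]: ω = 2378.9011×37/53 = 1660.7423 rpm, dir flips to −; running = −1660.7423
Stage 6 [53T→49T]: ω = 1660.7423×53/49 = 1796.3131 rpm, dir flips to +; running = +1796.3131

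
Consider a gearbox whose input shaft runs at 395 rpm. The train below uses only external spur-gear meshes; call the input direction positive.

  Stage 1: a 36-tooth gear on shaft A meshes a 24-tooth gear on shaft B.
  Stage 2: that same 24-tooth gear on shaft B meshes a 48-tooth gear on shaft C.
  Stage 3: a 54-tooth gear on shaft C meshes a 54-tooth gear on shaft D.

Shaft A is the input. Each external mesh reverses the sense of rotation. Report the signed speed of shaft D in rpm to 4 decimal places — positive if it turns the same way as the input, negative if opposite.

-296.2500 rpm (opposite to input, |ω| = 296.2500 rpm)

Stage 1 [36T→24T]: ω = 395.0000×36/24 = 592.5000 rpm, dir flips to −; running = −592.5000
Stage 2 [24T→48T]: ω = 592.5000×24/48 = 296.2500 rpm, dir flips to +; running = +296.2500
Stage 3 [54T→54T]: ω = 296.2500×54/54 = 296.2500 rpm, dir flips to −; running = −296.2500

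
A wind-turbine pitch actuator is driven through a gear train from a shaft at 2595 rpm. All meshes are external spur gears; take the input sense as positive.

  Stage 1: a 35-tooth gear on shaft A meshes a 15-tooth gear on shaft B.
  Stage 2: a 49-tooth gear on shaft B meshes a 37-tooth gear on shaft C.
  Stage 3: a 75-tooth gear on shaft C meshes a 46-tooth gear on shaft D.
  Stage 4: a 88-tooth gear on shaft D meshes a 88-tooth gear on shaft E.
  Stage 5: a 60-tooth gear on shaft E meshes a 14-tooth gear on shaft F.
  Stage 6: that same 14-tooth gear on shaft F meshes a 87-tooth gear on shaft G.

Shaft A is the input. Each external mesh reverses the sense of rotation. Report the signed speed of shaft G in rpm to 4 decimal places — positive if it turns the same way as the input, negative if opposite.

Stage 1 [35T→15T]: ω = 2595.0000×35/15 = 6055.0000 rpm, dir flips to −; running = −6055.0000
Stage 2 [49T→37T]: ω = 6055.0000×49/37 = 8018.7838 rpm, dir flips to +; running = +8018.7838
Stage 3 [75T→46T]: ω = 8018.7838×75/46 = 13074.1040 rpm, dir flips to −; running = −13074.1040
Stage 4 [88T→88T]: ω = 13074.1040×88/88 = 13074.1040 rpm, dir flips to +; running = +13074.1040
Stage 5 [60T→14T]: ω = 13074.1040×60/14 = 56031.8743 rpm, dir flips to −; running = −56031.8743
Stage 6 [14T→87T]: ω = 56031.8743×14/87 = 9016.6234 rpm, dir flips to +; running = +9016.6234

+9016.6234 rpm (same as input, |ω| = 9016.6234 rpm)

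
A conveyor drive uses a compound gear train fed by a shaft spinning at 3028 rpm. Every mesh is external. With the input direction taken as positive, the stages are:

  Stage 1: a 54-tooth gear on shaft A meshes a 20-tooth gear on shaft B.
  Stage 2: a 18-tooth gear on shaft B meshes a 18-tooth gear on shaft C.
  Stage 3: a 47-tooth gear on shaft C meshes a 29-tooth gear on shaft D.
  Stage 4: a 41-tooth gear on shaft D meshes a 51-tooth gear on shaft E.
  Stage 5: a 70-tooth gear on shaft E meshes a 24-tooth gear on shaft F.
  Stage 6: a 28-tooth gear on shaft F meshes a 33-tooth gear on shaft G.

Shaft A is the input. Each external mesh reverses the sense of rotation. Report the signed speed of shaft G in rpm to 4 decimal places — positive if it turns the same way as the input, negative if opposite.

Stage 1 [54T→20T]: ω = 3028.0000×54/20 = 8175.6000 rpm, dir flips to −; running = −8175.6000
Stage 2 [18T→18T]: ω = 8175.6000×18/18 = 8175.6000 rpm, dir flips to +; running = +8175.6000
Stage 3 [47T→29T]: ω = 8175.6000×47/29 = 13250.1103 rpm, dir flips to −; running = −13250.1103
Stage 4 [41T→51T]: ω = 13250.1103×41/51 = 10652.0495 rpm, dir flips to +; running = +10652.0495
Stage 5 [70T→24T]: ω = 10652.0495×70/24 = 31068.4777 rpm, dir flips to −; running = −31068.4777
Stage 6 [28T→33T]: ω = 31068.4777×28/33 = 26361.1326 rpm, dir flips to +; running = +26361.1326

+26361.1326 rpm (same as input, |ω| = 26361.1326 rpm)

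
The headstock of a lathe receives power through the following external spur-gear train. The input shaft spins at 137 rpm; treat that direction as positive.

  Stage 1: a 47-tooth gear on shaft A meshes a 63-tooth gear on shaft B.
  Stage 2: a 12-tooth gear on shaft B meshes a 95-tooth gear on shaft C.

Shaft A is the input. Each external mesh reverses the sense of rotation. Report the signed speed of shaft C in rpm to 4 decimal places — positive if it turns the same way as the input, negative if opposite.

Stage 1 [47T→63T]: ω = 137.0000×47/63 = 102.2063 rpm, dir flips to −; running = −102.2063
Stage 2 [12T→95T]: ω = 102.2063×12/95 = 12.9103 rpm, dir flips to +; running = +12.9103

+12.9103 rpm (same as input, |ω| = 12.9103 rpm)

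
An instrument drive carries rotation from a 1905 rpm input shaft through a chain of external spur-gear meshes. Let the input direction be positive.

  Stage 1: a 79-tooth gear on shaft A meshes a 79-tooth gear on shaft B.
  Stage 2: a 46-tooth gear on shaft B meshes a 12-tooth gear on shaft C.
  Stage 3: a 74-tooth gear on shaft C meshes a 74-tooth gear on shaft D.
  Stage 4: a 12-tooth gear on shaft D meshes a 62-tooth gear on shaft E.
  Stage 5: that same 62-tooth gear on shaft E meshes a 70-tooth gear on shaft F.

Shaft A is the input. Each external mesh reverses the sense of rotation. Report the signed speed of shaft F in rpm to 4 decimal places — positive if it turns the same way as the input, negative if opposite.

Stage 1 [79T→79T]: ω = 1905.0000×79/79 = 1905.0000 rpm, dir flips to −; running = −1905.0000
Stage 2 [46T→12T]: ω = 1905.0000×46/12 = 7302.5000 rpm, dir flips to +; running = +7302.5000
Stage 3 [74T→74T]: ω = 7302.5000×74/74 = 7302.5000 rpm, dir flips to −; running = −7302.5000
Stage 4 [12T→62T]: ω = 7302.5000×12/62 = 1413.3871 rpm, dir flips to +; running = +1413.3871
Stage 5 [62T→70T]: ω = 1413.3871×62/70 = 1251.8571 rpm, dir flips to −; running = −1251.8571

-1251.8571 rpm (opposite to input, |ω| = 1251.8571 rpm)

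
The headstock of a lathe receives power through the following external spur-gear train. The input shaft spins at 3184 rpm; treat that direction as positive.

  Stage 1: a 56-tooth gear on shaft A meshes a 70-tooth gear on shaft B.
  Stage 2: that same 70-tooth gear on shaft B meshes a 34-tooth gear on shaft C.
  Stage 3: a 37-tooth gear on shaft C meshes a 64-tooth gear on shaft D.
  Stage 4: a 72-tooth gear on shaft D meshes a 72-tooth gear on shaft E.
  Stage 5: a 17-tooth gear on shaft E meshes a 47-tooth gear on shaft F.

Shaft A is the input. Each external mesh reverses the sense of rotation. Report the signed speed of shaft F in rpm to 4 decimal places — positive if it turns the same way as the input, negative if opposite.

-1096.6170 rpm (opposite to input, |ω| = 1096.6170 rpm)

Stage 1 [56T→70T]: ω = 3184.0000×56/70 = 2547.2000 rpm, dir flips to −; running = −2547.2000
Stage 2 [70T→34T]: ω = 2547.2000×70/34 = 5244.2353 rpm, dir flips to +; running = +5244.2353
Stage 3 [37T→64T]: ω = 5244.2353×37/64 = 3031.8235 rpm, dir flips to −; running = −3031.8235
Stage 4 [72T→72T]: ω = 3031.8235×72/72 = 3031.8235 rpm, dir flips to +; running = +3031.8235
Stage 5 [17T→47T]: ω = 3031.8235×17/47 = 1096.6170 rpm, dir flips to −; running = −1096.6170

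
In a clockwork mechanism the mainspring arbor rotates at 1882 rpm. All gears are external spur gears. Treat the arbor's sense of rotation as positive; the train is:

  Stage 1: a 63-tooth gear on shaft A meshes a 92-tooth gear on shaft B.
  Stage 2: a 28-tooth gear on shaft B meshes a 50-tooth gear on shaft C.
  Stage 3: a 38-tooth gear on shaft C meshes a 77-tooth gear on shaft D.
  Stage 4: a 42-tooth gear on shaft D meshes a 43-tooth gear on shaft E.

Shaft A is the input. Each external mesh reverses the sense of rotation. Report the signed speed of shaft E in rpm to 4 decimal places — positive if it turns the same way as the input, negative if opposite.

Stage 1 [63T→92T]: ω = 1882.0000×63/92 = 1288.7609 rpm, dir flips to −; running = −1288.7609
Stage 2 [28T→50T]: ω = 1288.7609×28/50 = 721.7061 rpm, dir flips to +; running = +721.7061
Stage 3 [38T→77T]: ω = 721.7061×38/77 = 356.1666 rpm, dir flips to −; running = −356.1666
Stage 4 [42T→43T]: ω = 356.1666×42/43 = 347.8837 rpm, dir flips to +; running = +347.8837

+347.8837 rpm (same as input, |ω| = 347.8837 rpm)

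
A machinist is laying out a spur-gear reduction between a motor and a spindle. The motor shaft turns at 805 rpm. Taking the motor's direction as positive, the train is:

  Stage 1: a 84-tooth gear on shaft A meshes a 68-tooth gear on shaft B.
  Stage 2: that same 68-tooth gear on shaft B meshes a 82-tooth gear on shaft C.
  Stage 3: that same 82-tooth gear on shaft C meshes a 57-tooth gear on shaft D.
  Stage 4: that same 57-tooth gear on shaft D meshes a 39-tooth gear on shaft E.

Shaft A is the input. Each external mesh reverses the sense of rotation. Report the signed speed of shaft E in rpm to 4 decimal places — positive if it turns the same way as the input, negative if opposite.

+1733.8462 rpm (same as input, |ω| = 1733.8462 rpm)

Stage 1 [84T→68T]: ω = 805.0000×84/68 = 994.4118 rpm, dir flips to −; running = −994.4118
Stage 2 [68T→82T]: ω = 994.4118×68/82 = 824.6341 rpm, dir flips to +; running = +824.6341
Stage 3 [82T→57T]: ω = 824.6341×82/57 = 1186.3158 rpm, dir flips to −; running = −1186.3158
Stage 4 [57T→39T]: ω = 1186.3158×57/39 = 1733.8462 rpm, dir flips to +; running = +1733.8462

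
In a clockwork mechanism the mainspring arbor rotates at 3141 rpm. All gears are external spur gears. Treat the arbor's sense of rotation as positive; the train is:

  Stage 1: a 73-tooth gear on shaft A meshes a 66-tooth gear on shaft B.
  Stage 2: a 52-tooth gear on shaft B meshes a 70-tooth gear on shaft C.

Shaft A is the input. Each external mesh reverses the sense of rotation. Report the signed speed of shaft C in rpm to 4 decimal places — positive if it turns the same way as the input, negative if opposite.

Stage 1 [73T→66T]: ω = 3141.0000×73/66 = 3474.1364 rpm, dir flips to −; running = −3474.1364
Stage 2 [52T→70T]: ω = 3474.1364×52/70 = 2580.7870 rpm, dir flips to +; running = +2580.7870

+2580.7870 rpm (same as input, |ω| = 2580.7870 rpm)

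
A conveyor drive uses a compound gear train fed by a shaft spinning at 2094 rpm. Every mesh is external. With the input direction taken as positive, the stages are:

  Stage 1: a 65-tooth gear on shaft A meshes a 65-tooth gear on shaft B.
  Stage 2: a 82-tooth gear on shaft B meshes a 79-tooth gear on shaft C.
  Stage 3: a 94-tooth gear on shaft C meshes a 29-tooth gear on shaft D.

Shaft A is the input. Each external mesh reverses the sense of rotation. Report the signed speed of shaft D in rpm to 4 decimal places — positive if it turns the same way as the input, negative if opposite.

Stage 1 [65T→65T]: ω = 2094.0000×65/65 = 2094.0000 rpm, dir flips to −; running = −2094.0000
Stage 2 [82T→79T]: ω = 2094.0000×82/79 = 2173.5190 rpm, dir flips to +; running = +2173.5190
Stage 3 [94T→29T]: ω = 2173.5190×94/29 = 7045.1995 rpm, dir flips to −; running = −7045.1995

-7045.1995 rpm (opposite to input, |ω| = 7045.1995 rpm)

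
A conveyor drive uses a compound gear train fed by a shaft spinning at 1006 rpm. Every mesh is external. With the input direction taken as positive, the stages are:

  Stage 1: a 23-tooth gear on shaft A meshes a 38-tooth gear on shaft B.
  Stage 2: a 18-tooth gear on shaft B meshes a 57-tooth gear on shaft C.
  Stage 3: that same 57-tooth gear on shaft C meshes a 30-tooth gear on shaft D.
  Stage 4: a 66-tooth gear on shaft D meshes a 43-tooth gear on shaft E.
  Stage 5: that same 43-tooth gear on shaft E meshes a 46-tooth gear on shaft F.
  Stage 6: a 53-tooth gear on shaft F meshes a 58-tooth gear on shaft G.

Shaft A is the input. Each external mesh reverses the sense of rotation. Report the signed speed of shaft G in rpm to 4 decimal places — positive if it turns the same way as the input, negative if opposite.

Stage 1 [23T→38T]: ω = 1006.0000×23/38 = 608.8947 rpm, dir flips to −; running = −608.8947
Stage 2 [18T→57T]: ω = 608.8947×18/57 = 192.2825 rpm, dir flips to +; running = +192.2825
Stage 3 [57T→30T]: ω = 192.2825×57/30 = 365.3368 rpm, dir flips to −; running = −365.3368
Stage 4 [66T→43T]: ω = 365.3368×66/43 = 560.7496 rpm, dir flips to +; running = +560.7496
Stage 5 [43T→46T]: ω = 560.7496×43/46 = 524.1789 rpm, dir flips to −; running = −524.1789
Stage 6 [53T→58T]: ω = 524.1789×53/58 = 478.9911 rpm, dir flips to +; running = +478.9911

+478.9911 rpm (same as input, |ω| = 478.9911 rpm)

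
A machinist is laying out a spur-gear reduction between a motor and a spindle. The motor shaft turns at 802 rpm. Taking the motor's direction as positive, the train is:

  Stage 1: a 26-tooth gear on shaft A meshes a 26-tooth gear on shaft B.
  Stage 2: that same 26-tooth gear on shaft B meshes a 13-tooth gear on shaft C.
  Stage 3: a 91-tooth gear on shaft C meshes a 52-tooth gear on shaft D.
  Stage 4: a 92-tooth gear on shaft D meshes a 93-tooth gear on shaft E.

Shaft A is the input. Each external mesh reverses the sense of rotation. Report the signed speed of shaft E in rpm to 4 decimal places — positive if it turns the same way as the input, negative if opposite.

+2776.8172 rpm (same as input, |ω| = 2776.8172 rpm)

Stage 1 [26T→26T]: ω = 802.0000×26/26 = 802.0000 rpm, dir flips to −; running = −802.0000
Stage 2 [26T→13T]: ω = 802.0000×26/13 = 1604.0000 rpm, dir flips to +; running = +1604.0000
Stage 3 [91T→52T]: ω = 1604.0000×91/52 = 2807.0000 rpm, dir flips to −; running = −2807.0000
Stage 4 [92T→93T]: ω = 2807.0000×92/93 = 2776.8172 rpm, dir flips to +; running = +2776.8172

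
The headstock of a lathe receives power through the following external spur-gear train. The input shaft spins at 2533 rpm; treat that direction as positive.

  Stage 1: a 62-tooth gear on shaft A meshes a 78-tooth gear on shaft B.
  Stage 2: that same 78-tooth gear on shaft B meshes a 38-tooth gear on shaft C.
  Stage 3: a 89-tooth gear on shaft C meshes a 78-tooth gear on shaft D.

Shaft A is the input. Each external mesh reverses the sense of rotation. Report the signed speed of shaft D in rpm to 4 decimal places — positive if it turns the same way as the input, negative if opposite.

Stage 1 [62T→78T]: ω = 2533.0000×62/78 = 2013.4103 rpm, dir flips to −; running = −2013.4103
Stage 2 [78T→38T]: ω = 2013.4103×78/38 = 4132.7895 rpm, dir flips to +; running = +4132.7895
Stage 3 [89T→78T]: ω = 4132.7895×89/78 = 4715.6188 rpm, dir flips to −; running = −4715.6188

-4715.6188 rpm (opposite to input, |ω| = 4715.6188 rpm)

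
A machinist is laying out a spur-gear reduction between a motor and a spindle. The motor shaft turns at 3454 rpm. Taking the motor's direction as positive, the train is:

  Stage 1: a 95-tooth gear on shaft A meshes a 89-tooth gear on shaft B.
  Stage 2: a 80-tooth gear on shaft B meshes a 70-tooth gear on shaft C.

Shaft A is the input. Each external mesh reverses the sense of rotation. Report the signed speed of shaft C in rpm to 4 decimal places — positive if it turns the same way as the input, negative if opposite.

Stage 1 [95T→89T]: ω = 3454.0000×95/89 = 3686.8539 rpm, dir flips to −; running = −3686.8539
Stage 2 [80T→70T]: ω = 3686.8539×80/70 = 4213.5474 rpm, dir flips to +; running = +4213.5474

+4213.5474 rpm (same as input, |ω| = 4213.5474 rpm)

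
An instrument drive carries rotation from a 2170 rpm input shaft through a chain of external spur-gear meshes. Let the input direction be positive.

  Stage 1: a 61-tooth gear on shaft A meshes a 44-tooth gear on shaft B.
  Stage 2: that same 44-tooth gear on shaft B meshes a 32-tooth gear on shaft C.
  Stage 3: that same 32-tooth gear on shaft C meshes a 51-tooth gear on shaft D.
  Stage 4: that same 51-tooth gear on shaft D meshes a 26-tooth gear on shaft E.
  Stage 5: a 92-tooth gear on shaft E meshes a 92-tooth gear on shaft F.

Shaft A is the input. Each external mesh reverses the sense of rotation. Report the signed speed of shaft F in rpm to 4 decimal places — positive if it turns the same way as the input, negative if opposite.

-5091.1538 rpm (opposite to input, |ω| = 5091.1538 rpm)

Stage 1 [61T→44T]: ω = 2170.0000×61/44 = 3008.4091 rpm, dir flips to −; running = −3008.4091
Stage 2 [44T→32T]: ω = 3008.4091×44/32 = 4136.5625 rpm, dir flips to +; running = +4136.5625
Stage 3 [32T→51T]: ω = 4136.5625×32/51 = 2595.4902 rpm, dir flips to −; running = −2595.4902
Stage 4 [51T→26T]: ω = 2595.4902×51/26 = 5091.1538 rpm, dir flips to +; running = +5091.1538
Stage 5 [92T→92T]: ω = 5091.1538×92/92 = 5091.1538 rpm, dir flips to −; running = −5091.1538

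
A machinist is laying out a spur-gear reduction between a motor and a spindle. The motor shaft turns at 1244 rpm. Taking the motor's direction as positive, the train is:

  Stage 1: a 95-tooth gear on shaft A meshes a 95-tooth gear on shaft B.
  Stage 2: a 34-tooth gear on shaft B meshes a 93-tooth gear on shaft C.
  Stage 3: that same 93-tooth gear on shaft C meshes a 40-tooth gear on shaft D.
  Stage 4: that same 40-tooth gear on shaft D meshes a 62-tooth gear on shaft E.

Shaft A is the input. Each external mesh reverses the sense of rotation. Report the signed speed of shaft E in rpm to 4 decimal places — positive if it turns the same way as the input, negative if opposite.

Stage 1 [95T→95T]: ω = 1244.0000×95/95 = 1244.0000 rpm, dir flips to −; running = −1244.0000
Stage 2 [34T→93T]: ω = 1244.0000×34/93 = 454.7957 rpm, dir flips to +; running = +454.7957
Stage 3 [93T→40T]: ω = 454.7957×93/40 = 1057.4000 rpm, dir flips to −; running = −1057.4000
Stage 4 [40T→62T]: ω = 1057.4000×40/62 = 682.1935 rpm, dir flips to +; running = +682.1935

+682.1935 rpm (same as input, |ω| = 682.1935 rpm)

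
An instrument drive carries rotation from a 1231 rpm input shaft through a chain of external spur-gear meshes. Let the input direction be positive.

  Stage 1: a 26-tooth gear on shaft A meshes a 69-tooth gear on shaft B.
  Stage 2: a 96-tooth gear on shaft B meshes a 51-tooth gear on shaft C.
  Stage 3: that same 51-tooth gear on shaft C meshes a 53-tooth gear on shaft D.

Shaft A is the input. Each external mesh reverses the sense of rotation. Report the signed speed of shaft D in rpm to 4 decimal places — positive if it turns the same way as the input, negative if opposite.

-840.1903 rpm (opposite to input, |ω| = 840.1903 rpm)

Stage 1 [26T→69T]: ω = 1231.0000×26/69 = 463.8551 rpm, dir flips to −; running = −463.8551
Stage 2 [96T→51T]: ω = 463.8551×96/51 = 873.1390 rpm, dir flips to +; running = +873.1390
Stage 3 [51T→53T]: ω = 873.1390×51/53 = 840.1903 rpm, dir flips to −; running = −840.1903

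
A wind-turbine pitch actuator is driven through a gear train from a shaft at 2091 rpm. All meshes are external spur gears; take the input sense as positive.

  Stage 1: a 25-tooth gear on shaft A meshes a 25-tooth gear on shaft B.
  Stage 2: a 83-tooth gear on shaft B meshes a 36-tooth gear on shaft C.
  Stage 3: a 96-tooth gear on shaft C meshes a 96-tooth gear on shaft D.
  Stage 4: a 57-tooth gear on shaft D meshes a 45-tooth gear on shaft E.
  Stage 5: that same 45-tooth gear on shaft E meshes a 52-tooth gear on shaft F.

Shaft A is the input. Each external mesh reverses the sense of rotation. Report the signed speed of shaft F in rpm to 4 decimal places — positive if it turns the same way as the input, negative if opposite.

-5284.4663 rpm (opposite to input, |ω| = 5284.4663 rpm)

Stage 1 [25T→25T]: ω = 2091.0000×25/25 = 2091.0000 rpm, dir flips to −; running = −2091.0000
Stage 2 [83T→36T]: ω = 2091.0000×83/36 = 4820.9167 rpm, dir flips to +; running = +4820.9167
Stage 3 [96T→96T]: ω = 4820.9167×96/96 = 4820.9167 rpm, dir flips to −; running = −4820.9167
Stage 4 [57T→45T]: ω = 4820.9167×57/45 = 6106.4944 rpm, dir flips to +; running = +6106.4944
Stage 5 [45T→52T]: ω = 6106.4944×45/52 = 5284.4663 rpm, dir flips to −; running = −5284.4663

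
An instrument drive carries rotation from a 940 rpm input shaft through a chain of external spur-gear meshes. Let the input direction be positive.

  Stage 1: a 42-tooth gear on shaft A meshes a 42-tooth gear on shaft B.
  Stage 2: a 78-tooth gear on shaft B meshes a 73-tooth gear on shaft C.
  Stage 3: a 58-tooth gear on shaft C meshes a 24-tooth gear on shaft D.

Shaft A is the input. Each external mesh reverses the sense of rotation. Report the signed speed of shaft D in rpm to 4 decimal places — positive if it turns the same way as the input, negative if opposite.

-2427.2603 rpm (opposite to input, |ω| = 2427.2603 rpm)

Stage 1 [42T→42T]: ω = 940.0000×42/42 = 940.0000 rpm, dir flips to −; running = −940.0000
Stage 2 [78T→73T]: ω = 940.0000×78/73 = 1004.3836 rpm, dir flips to +; running = +1004.3836
Stage 3 [58T→24T]: ω = 1004.3836×58/24 = 2427.2603 rpm, dir flips to −; running = −2427.2603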